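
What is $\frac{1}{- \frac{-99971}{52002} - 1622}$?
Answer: $- \frac{52002}{84247273} \approx -0.00061725$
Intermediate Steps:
$\frac{1}{- \frac{-99971}{52002} - 1622} = \frac{1}{\left(-1\right) \left(- \frac{99971}{52002}\right) - 1622} = \frac{1}{\frac{99971}{52002} - 1622} = \frac{1}{- \frac{84247273}{52002}} = - \frac{52002}{84247273}$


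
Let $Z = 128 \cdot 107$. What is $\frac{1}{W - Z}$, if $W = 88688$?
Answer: $\frac{1}{74992} \approx 1.3335 \cdot 10^{-5}$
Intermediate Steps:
$Z = 13696$
$\frac{1}{W - Z} = \frac{1}{88688 - 13696} = \frac{1}{74992}$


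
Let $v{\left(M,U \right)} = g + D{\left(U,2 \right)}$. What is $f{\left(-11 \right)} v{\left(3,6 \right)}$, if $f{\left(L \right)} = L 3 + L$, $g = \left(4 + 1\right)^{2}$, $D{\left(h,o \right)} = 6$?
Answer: $-1364$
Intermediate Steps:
$g = 25$ ($g = 5^{2} = 25$)
$v{\left(M,U \right)} = 31$ ($v{\left(M,U \right)} = 25 + 6 = 31$)
$f{\left(L \right)} = 4 L$ ($f{\left(L \right)} = 3 L + L = 4 L$)
$f{\left(-11 \right)} v{\left(3,6 \right)} = 4 \left(-11\right) 31 = \left(-44\right) 31 = -1364$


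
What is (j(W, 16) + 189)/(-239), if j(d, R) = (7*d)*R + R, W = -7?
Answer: 579/239 ≈ 2.4226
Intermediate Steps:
j(d, R) = R + 7*R*d (j(d, R) = 7*R*d + R = R + 7*R*d)
(j(W, 16) + 189)/(-239) = (16*(1 + 7*(-7)) + 189)/(-239) = (16*(1 - 49) + 189)*(-1/239) = (16*(-48) + 189)*(-1/239) = (-768 + 189)*(-1/239) = -579*(-1/239) = 579/239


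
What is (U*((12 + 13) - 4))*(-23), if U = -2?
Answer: 966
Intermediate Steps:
(U*((12 + 13) - 4))*(-23) = -2*((12 + 13) - 4)*(-23) = -2*(25 - 4)*(-23) = -2*21*(-23) = -42*(-23) = 966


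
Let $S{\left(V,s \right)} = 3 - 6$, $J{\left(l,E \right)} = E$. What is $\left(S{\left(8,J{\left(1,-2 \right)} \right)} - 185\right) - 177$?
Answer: $-365$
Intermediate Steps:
$S{\left(V,s \right)} = -3$
$\left(S{\left(8,J{\left(1,-2 \right)} \right)} - 185\right) - 177 = \left(-3 - 185\right) - 177 = -188 - 177 = -365$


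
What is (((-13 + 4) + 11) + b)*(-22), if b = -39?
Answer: 814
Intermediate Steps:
(((-13 + 4) + 11) + b)*(-22) = (((-13 + 4) + 11) - 39)*(-22) = ((-9 + 11) - 39)*(-22) = (2 - 39)*(-22) = -37*(-22) = 814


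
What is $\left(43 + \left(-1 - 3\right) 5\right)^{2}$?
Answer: $529$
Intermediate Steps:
$\left(43 + \left(-1 - 3\right) 5\right)^{2} = \left(43 - 20\right)^{2} = 23^{2} = 529$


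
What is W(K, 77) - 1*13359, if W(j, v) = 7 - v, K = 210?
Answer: -13429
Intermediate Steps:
W(K, 77) - 1*13359 = (7 - 1*77) - 1*13359 = (7 - 77) - 13359 = -70 - 13359 = -13429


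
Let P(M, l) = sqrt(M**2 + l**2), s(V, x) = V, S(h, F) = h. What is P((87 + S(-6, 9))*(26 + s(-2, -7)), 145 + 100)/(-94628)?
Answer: -sqrt(3839161)/94628 ≈ -0.020706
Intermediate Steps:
P((87 + S(-6, 9))*(26 + s(-2, -7)), 145 + 100)/(-94628) = sqrt(((87 - 6)*(26 - 2))**2 + (145 + 100)**2)/(-94628) = sqrt((81*24)**2 + 245**2)*(-1/94628) = sqrt(1944**2 + 60025)*(-1/94628) = sqrt(3779136 + 60025)*(-1/94628) = sqrt(3839161)*(-1/94628) = -sqrt(3839161)/94628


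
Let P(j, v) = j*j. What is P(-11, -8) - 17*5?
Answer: 36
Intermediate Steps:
P(j, v) = j**2
P(-11, -8) - 17*5 = (-11)**2 - 17*5 = 121 - 85 = 36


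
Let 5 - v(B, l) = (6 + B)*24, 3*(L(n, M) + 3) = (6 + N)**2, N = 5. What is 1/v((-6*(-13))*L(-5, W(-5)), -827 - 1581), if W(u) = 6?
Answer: -1/70027 ≈ -1.4280e-5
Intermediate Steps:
L(n, M) = 112/3 (L(n, M) = -3 + (6 + 5)**2/3 = -3 + (1/3)*11**2 = -3 + (1/3)*121 = -3 + 121/3 = 112/3)
v(B, l) = -139 - 24*B (v(B, l) = 5 - (6 + B)*24 = 5 - (144 + 24*B) = 5 + (-144 - 24*B) = -139 - 24*B)
1/v((-6*(-13))*L(-5, W(-5)), -827 - 1581) = 1/(-139 - 24*(-6*(-13))*112/3) = 1/(-139 - 1872*112/3) = 1/(-139 - 24*2912) = 1/(-139 - 69888) = 1/(-70027) = -1/70027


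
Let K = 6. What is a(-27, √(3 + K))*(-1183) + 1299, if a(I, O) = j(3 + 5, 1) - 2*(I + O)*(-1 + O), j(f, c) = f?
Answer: -121733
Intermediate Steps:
a(I, O) = 8 - 2*(-1 + O)*(I + O) (a(I, O) = (3 + 5) - 2*(I + O)*(-1 + O) = 8 - 2*(-1 + O)*(I + O))
a(-27, √(3 + K))*(-1183) + 1299 = (8 - 2*(√(3 + 6))² + 2*(-27) + 2*√(3 + 6) - 2*(-27)*√(3 + 6))*(-1183) + 1299 = (8 - 2*(√9)² - 54 + 2*√9 - 2*(-27)*√9)*(-1183) + 1299 = (8 - 2*3² - 54 + 2*3 - 2*(-27)*3)*(-1183) + 1299 = (8 - 2*9 - 54 + 6 + 162)*(-1183) + 1299 = (8 - 18 - 54 + 6 + 162)*(-1183) + 1299 = 104*(-1183) + 1299 = -123032 + 1299 = -121733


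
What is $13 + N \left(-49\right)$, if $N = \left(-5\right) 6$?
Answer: $1483$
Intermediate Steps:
$N = -30$
$13 + N \left(-49\right) = 13 - -1470 = 13 + 1470 = 1483$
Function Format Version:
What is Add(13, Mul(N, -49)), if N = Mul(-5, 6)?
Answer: 1483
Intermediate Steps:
N = -30
Add(13, Mul(N, -49)) = Add(13, Mul(-30, -49)) = Add(13, 1470) = 1483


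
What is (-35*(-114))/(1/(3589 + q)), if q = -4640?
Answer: -4193490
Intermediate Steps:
(-35*(-114))/(1/(3589 + q)) = (-35*(-114))/(1/(3589 - 4640)) = 3990/(1/(-1051)) = 3990/(-1/1051) = 3990*(-1051) = -4193490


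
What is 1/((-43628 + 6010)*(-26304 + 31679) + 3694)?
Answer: -1/202193056 ≈ -4.9458e-9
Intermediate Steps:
1/((-43628 + 6010)*(-26304 + 31679) + 3694) = 1/(-37618*5375 + 3694) = 1/(-202196750 + 3694) = 1/(-202193056) = -1/202193056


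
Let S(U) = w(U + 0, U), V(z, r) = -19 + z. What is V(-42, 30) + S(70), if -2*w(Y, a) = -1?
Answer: -121/2 ≈ -60.500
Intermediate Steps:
w(Y, a) = ½ (w(Y, a) = -½*(-1) = ½)
S(U) = ½
V(-42, 30) + S(70) = (-19 - 42) + ½ = -61 + ½ = -121/2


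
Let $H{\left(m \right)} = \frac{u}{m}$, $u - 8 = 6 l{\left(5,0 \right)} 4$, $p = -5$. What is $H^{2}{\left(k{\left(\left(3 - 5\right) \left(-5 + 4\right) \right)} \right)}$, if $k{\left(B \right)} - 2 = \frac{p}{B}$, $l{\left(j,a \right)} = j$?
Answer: $65536$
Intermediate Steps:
$u = 128$ ($u = 8 + 6 \cdot 5 \cdot 4 = 8 + 30 \cdot 4 = 8 + 120 = 128$)
$k{\left(B \right)} = 2 - \frac{5}{B}$
$H{\left(m \right)} = \frac{128}{m}$
$H^{2}{\left(k{\left(\left(3 - 5\right) \left(-5 + 4\right) \right)} \right)} = \left(\frac{128}{2 - \frac{5}{\left(3 - 5\right) \left(-5 + 4\right)}}\right)^{2} = \left(\frac{128}{2 - \frac{5}{\left(-2\right) \left(-1\right)}}\right)^{2} = \left(\frac{128}{2 - \frac{5}{2}}\right)^{2} = \left(\frac{128}{- \frac{1}{2}}\right)^{2} = \left(128 \left(-2\right)\right)^{2} = \left(-256\right)^{2} = 65536$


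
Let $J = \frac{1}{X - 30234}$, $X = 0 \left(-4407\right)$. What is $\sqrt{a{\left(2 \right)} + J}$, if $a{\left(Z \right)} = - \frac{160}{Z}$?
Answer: $\frac{i \sqrt{73127610714}}{30234} \approx 8.9443 i$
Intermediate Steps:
$X = 0$
$J = - \frac{1}{30234}$ ($J = \frac{1}{0 - 30234} = \frac{1}{-30234} = - \frac{1}{30234} \approx -3.3075 \cdot 10^{-5}$)
$\sqrt{a{\left(2 \right)} + J} = \sqrt{- \frac{160}{2} - \frac{1}{30234}} = \sqrt{\left(-160\right) \frac{1}{2} - \frac{1}{30234}} = \sqrt{-80 - \frac{1}{30234}} = \sqrt{- \frac{2418721}{30234}} = \frac{i \sqrt{73127610714}}{30234}$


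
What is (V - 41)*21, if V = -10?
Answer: -1071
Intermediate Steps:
(V - 41)*21 = (-10 - 41)*21 = -51*21 = -1071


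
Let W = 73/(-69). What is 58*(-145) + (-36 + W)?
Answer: -582847/69 ≈ -8447.1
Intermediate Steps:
W = -73/69 (W = 73*(-1/69) = -73/69 ≈ -1.0580)
58*(-145) + (-36 + W) = 58*(-145) + (-36 - 73/69) = -8410 - 2557/69 = -582847/69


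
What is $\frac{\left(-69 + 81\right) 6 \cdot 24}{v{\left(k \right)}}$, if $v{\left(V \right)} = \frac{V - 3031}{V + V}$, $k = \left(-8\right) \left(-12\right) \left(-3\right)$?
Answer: $\frac{995328}{3319} \approx 299.89$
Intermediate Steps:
$k = -288$ ($k = 96 \left(-3\right) = -288$)
$v{\left(V \right)} = \frac{-3031 + V}{2 V}$
$\frac{\left(-69 + 81\right) 6 \cdot 24}{v{\left(k \right)}} = \frac{\left(-69 + 81\right) 6 \cdot 24}{\frac{1}{2} \frac{1}{-288} \left(-3031 - 288\right)} = \frac{12 \cdot 6 \cdot 24}{\frac{1}{2} \left(- \frac{1}{288}\right) \left(-3319\right)} = \frac{72 \cdot 24}{\frac{3319}{576}} = 1728 \cdot \frac{576}{3319} = \frac{995328}{3319}$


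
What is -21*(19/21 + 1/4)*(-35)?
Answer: 3395/4 ≈ 848.75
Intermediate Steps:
-21*(19/21 + 1/4)*(-35) = -21*97/84*(-35) = -97/4*(-35) = 3395/4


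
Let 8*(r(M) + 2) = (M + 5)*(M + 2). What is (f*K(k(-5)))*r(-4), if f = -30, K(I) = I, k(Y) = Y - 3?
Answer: -540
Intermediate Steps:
k(Y) = -3 + Y
r(M) = -2 + (2 + M)*(5 + M)/8 (r(M) = -2 + ((M + 5)*(M + 2))/8 = -2 + ((5 + M)*(2 + M))/8 = -2 + ((2 + M)*(5 + M))/8 = -2 + (2 + M)*(5 + M)/8)
(f*K(k(-5)))*r(-4) = (-30*(-3 - 5))*(-¾ + (⅛)*(-4)² + (7/8)*(-4)) = (-30*(-8))*(-¾ + (⅛)*16 - 7/2) = 240*(-¾ + 2 - 7/2) = 240*(-9/4) = -540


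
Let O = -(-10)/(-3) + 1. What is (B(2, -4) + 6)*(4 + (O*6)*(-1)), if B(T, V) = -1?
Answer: 90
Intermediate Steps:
O = -7/3 (O = -(-10)*(-1)/3 + 1 = -2*5/3 + 1 = -10/3 + 1 = -7/3 ≈ -2.3333)
(B(2, -4) + 6)*(4 + (O*6)*(-1)) = (-1 + 6)*(4 - 7/3*6*(-1)) = 5*(4 - 14*(-1)) = 5*(4 + 14) = 5*18 = 90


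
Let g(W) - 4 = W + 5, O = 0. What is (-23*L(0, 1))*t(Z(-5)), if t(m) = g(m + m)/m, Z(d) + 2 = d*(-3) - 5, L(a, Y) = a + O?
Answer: 0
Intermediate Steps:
g(W) = 9 + W (g(W) = 4 + (W + 5) = 4 + (5 + W) = 9 + W)
L(a, Y) = a (L(a, Y) = a + 0 = a)
Z(d) = -7 - 3*d (Z(d) = -2 + (d*(-3) - 5) = -2 + (-3*d - 5) = -2 + (-5 - 3*d) = -7 - 3*d)
t(m) = (9 + 2*m)/m (t(m) = (9 + (m + m))/m = (9 + 2*m)/m)
(-23*L(0, 1))*t(Z(-5)) = (-23*0)*(2 + 9/(-7 - 3*(-5))) = 0*(2 + 9/(-7 + 15)) = 0*(2 + 9/8) = 0*(25/8) = 0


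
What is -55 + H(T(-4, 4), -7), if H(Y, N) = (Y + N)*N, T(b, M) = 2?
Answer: -20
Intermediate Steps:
H(Y, N) = N*(N + Y) (H(Y, N) = (N + Y)*N = N*(N + Y))
-55 + H(T(-4, 4), -7) = -55 - 7*(-7 + 2) = -55 - 7*(-5) = -55 + 35 = -20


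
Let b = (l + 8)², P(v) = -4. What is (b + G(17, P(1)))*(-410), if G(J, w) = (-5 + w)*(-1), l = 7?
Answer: -95940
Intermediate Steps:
b = 225 (b = (7 + 8)² = 15² = 225)
G(J, w) = 5 - w
(b + G(17, P(1)))*(-410) = (225 + (5 - 1*(-4)))*(-410) = (225 + (5 + 4))*(-410) = (225 + 9)*(-410) = 234*(-410) = -95940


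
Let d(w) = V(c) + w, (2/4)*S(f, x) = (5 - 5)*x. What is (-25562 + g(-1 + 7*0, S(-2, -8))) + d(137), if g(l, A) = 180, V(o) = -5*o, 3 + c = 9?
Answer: -25275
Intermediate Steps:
c = 6 (c = -3 + 9 = 6)
S(f, x) = 0 (S(f, x) = 2*((5 - 5)*x) = 2*(0*x) = 2*0 = 0)
d(w) = -30 + w (d(w) = -5*6 + w = -30 + w)
(-25562 + g(-1 + 7*0, S(-2, -8))) + d(137) = (-25562 + 180) + (-30 + 137) = -25382 + 107 = -25275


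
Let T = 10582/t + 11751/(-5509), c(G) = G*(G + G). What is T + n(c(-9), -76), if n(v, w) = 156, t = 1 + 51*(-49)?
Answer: 1029570478/6880741 ≈ 149.63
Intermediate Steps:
t = -2498 (t = 1 - 2499 = -2498)
c(G) = 2*G**2 (c(G) = G*(2*G) = 2*G**2)
T = -43825118/6880741 (T = 10582/(-2498) + 11751/(-5509) = 10582*(-1/2498) + 11751*(-1/5509) = -5291/1249 - 11751/5509 = -43825118/6880741 ≈ -6.3692)
T + n(c(-9), -76) = -43825118/6880741 + 156 = 1029570478/6880741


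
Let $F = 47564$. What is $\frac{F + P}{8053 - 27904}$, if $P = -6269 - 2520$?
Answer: $- \frac{12925}{6617} \approx -1.9533$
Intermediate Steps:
$P = -8789$ ($P = -6269 - 2520 = -8789$)
$\frac{F + P}{8053 - 27904} = \frac{47564 - 8789}{8053 - 27904} = \frac{38775}{-19851} = 38775 \left(- \frac{1}{19851}\right) = - \frac{12925}{6617}$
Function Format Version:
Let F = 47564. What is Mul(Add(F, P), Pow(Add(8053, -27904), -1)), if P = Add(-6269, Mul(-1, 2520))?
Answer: Rational(-12925, 6617) ≈ -1.9533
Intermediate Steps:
P = -8789 (P = Add(-6269, -2520) = -8789)
Mul(Add(F, P), Pow(Add(8053, -27904), -1)) = Mul(Add(47564, -8789), Pow(Add(8053, -27904), -1)) = Mul(38775, Pow(-19851, -1)) = Mul(38775, Rational(-1, 19851)) = Rational(-12925, 6617)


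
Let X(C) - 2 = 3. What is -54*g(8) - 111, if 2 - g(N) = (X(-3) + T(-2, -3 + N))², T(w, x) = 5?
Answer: 5181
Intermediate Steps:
X(C) = 5 (X(C) = 2 + 3 = 5)
g(N) = -98 (g(N) = 2 - (5 + 5)² = 2 - 1*10² = 2 - 1*100 = 2 - 100 = -98)
-54*g(8) - 111 = -54*(-98) - 111 = 5292 - 111 = 5181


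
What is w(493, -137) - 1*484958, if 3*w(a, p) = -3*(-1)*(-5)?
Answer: -484963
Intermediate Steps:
w(a, p) = -5 (w(a, p) = (-3*(-1)*(-5))/3 = (3*(-5))/3 = (1/3)*(-15) = -5)
w(493, -137) - 1*484958 = -5 - 1*484958 = -5 - 484958 = -484963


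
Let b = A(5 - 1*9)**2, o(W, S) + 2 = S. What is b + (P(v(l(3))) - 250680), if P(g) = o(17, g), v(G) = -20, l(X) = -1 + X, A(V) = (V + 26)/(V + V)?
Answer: -4011111/16 ≈ -2.5069e+5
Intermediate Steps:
A(V) = (26 + V)/(2*V) (A(V) = (26 + V)/((2*V)) = (26 + V)*(1/(2*V)) = (26 + V)/(2*V))
o(W, S) = -2 + S
P(g) = -2 + g
b = 121/16 (b = ((26 + (5 - 1*9))/(2*(5 - 1*9)))**2 = ((26 + (5 - 9))/(2*(5 - 9)))**2 = ((1/2)*(26 - 4)/(-4))**2 = ((1/2)*(-1/4)*22)**2 = (-11/4)**2 = 121/16 ≈ 7.5625)
b + (P(v(l(3))) - 250680) = 121/16 + ((-2 - 20) - 250680) = 121/16 + (-22 - 250680) = 121/16 - 250702 = -4011111/16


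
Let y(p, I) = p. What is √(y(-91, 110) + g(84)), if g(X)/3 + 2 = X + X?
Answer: √407 ≈ 20.174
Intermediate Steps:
g(X) = -6 + 6*X (g(X) = -6 + 3*(X + X) = -6 + 3*(2*X) = -6 + 6*X)
√(y(-91, 110) + g(84)) = √(-91 + (-6 + 6*84)) = √(-91 + (-6 + 504)) = √(-91 + 498) = √407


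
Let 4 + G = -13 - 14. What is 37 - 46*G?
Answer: 1463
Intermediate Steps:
G = -31 (G = -4 + (-13 - 14) = -4 - 27 = -31)
37 - 46*G = 37 - 46*(-31) = 37 + 1426 = 1463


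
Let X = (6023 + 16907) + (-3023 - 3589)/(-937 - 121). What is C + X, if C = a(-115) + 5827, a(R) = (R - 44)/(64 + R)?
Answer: 258695940/8993 ≈ 28766.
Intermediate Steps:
a(R) = (-44 + R)/(64 + R)
C = 99112/17 (C = (-44 - 115)/(64 - 115) + 5827 = -159/(-51) + 5827 = -1/51*(-159) + 5827 = 53/17 + 5827 = 99112/17 ≈ 5830.1)
X = 12133276/529 (X = 22930 - 6612/(-1058) = 22930 - 6612*(-1/1058) = 22930 + 3306/529 = 12133276/529 ≈ 22936.)
C + X = 99112/17 + 12133276/529 = 258695940/8993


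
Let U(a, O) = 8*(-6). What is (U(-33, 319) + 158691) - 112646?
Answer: 45997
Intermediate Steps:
U(a, O) = -48
(U(-33, 319) + 158691) - 112646 = (-48 + 158691) - 112646 = 158643 - 112646 = 45997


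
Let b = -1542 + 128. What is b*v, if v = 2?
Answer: -2828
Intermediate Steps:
b = -1414
b*v = -1414*2 = -2828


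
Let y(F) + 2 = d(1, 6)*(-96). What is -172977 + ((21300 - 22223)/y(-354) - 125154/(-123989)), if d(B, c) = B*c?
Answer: -12396320975375/71665642 ≈ -1.7297e+5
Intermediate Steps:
y(F) = -578 (y(F) = -2 + (1*6)*(-96) = -2 + 6*(-96) = -2 - 576 = -578)
-172977 + ((21300 - 22223)/y(-354) - 125154/(-123989)) = -172977 + ((21300 - 22223)/(-578) - 125154/(-123989)) = -172977 + (-923*(-1/578) - 125154*(-1/123989)) = -172977 + (923/578 + 125154/123989) = -172977 + 186780859/71665642 = -12396320975375/71665642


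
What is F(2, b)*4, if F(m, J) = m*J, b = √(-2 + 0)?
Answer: 8*I*√2 ≈ 11.314*I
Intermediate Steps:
b = I*√2 (b = √(-2) = I*√2 ≈ 1.4142*I)
F(m, J) = J*m
F(2, b)*4 = ((I*√2)*2)*4 = (2*I*√2)*4 = 8*I*√2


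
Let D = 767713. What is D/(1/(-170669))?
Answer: -131024809997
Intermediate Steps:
D/(1/(-170669)) = 767713/(1/(-170669)) = 767713/(-1/170669) = 767713*(-170669) = -131024809997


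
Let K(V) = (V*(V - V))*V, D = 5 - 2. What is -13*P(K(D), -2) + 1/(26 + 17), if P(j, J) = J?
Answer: 1119/43 ≈ 26.023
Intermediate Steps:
D = 3
K(V) = 0 (K(V) = (V*0)*V = 0*V = 0)
-13*P(K(D), -2) + 1/(26 + 17) = -13*(-2) + 1/(26 + 17) = 26 + 1/43 = 1119/43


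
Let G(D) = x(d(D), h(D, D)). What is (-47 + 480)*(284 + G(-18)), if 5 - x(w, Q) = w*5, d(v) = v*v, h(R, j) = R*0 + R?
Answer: -576323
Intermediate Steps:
h(R, j) = R (h(R, j) = 0 + R = R)
d(v) = v**2
x(w, Q) = 5 - 5*w (x(w, Q) = 5 - w*5 = 5 - 5*w)
G(D) = 5 - 5*D**2
(-47 + 480)*(284 + G(-18)) = (-47 + 480)*(284 + (5 - 5*(-18)**2)) = 433*(284 + (5 - 5*324)) = 433*(284 + (5 - 1620)) = 433*(284 - 1615) = 433*(-1331) = -576323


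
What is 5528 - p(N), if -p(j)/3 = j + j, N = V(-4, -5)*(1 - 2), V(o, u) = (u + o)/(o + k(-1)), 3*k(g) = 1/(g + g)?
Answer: 137876/25 ≈ 5515.0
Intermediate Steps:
k(g) = 1/(6*g) (k(g) = 1/(3*(g + g)) = 1/(3*((2*g))) = (1/(2*g))/3 = 1/(6*g))
V(o, u) = (o + u)/(-1/6 + o) (V(o, u) = (u + o)/(o + (1/6)/(-1)) = (o + u)/(o + (1/6)*(-1)) = (o + u)/(o - 1/6) = (o + u)/(-1/6 + o))
N = -54/25 (N = (6*(-4 - 5)/(-1 + 6*(-4)))*(1 - 2) = (6*(-9)/(-1 - 24))*(-1) = (6*(-9)/(-25))*(-1) = (6*(-1/25)*(-9))*(-1) = (54/25)*(-1) = -54/25 ≈ -2.1600)
p(j) = -6*j (p(j) = -3*(j + j) = -6*j)
5528 - p(N) = 5528 - (-6)*(-54)/25 = 5528 - 1*324/25 = 5528 - 324/25 = 137876/25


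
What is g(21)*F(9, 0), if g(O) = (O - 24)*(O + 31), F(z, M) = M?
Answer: 0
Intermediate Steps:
g(O) = (-24 + O)*(31 + O)
g(21)*F(9, 0) = (-744 + 21**2 + 7*21)*0 = (-744 + 441 + 147)*0 = -156*0 = 0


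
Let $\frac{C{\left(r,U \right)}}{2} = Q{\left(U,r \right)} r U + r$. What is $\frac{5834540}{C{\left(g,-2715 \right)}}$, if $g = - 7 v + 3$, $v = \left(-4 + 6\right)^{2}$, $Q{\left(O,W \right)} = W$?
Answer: $- \frac{291727}{169690} \approx -1.7192$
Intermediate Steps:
$v = 4$ ($v = 2^{2} = 4$)
$g = -25$ ($g = \left(-7\right) 4 + 3 = -28 + 3 = -25$)
$C{\left(r,U \right)} = 2 r + 2 U r^{2}$ ($C{\left(r,U \right)} = 2 \left(r r U + r\right) = 2 \left(r^{2} U + r\right) = 2 \left(U r^{2} + r\right) = 2 \left(r + U r^{2}\right) = 2 r + 2 U r^{2}$)
$\frac{5834540}{C{\left(g,-2715 \right)}} = \frac{5834540}{2 \left(-25\right) \left(1 - -67875\right)} = \frac{5834540}{2 \left(-25\right) \left(1 + 67875\right)} = \frac{5834540}{2 \left(-25\right) 67876} = \frac{5834540}{-3393800} = 5834540 \left(- \frac{1}{3393800}\right) = - \frac{291727}{169690}$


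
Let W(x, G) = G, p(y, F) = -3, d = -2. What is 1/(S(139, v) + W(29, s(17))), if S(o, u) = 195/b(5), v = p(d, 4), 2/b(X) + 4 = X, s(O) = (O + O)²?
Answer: 2/2507 ≈ 0.00079777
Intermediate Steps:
s(O) = 4*O² (s(O) = (2*O)² = 4*O²)
b(X) = 2/(-4 + X)
v = -3
S(o, u) = 195/2 (S(o, u) = 195/((2/(-4 + 5))) = 195/((2/1)) = 195/((2*1)) = 195/2)
1/(S(139, v) + W(29, s(17))) = 1/(195/2 + 4*17²) = 1/(195/2 + 4*289) = 1/(195/2 + 1156) = 1/(2507/2) = 2/2507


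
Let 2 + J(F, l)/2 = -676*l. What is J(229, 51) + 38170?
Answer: -30786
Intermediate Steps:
J(F, l) = -4 - 1352*l (J(F, l) = -4 + 2*(-676*l) = -4 - 1352*l)
J(229, 51) + 38170 = (-4 - 1352*51) + 38170 = (-4 - 68952) + 38170 = -68956 + 38170 = -30786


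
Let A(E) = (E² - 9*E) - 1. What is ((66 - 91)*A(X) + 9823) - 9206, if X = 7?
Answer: 992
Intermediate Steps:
A(E) = -1 + E² - 9*E
((66 - 91)*A(X) + 9823) - 9206 = ((66 - 91)*(-1 + 7² - 9*7) + 9823) - 9206 = (-25*(-1 + 49 - 63) + 9823) - 9206 = (-25*(-15) + 9823) - 9206 = (375 + 9823) - 9206 = 10198 - 9206 = 992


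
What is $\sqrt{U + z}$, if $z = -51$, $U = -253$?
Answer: $4 i \sqrt{19} \approx 17.436 i$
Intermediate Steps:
$\sqrt{U + z} = \sqrt{-253 - 51} = \sqrt{-304} = 4 i \sqrt{19}$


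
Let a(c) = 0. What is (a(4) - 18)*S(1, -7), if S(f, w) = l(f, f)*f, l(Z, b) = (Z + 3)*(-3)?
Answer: 216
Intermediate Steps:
l(Z, b) = -9 - 3*Z (l(Z, b) = (3 + Z)*(-3) = -9 - 3*Z)
S(f, w) = f*(-9 - 3*f) (S(f, w) = (-9 - 3*f)*f = f*(-9 - 3*f))
(a(4) - 18)*S(1, -7) = (0 - 18)*(-3*1*(3 + 1)) = -(-54)*4 = -18*(-12) = 216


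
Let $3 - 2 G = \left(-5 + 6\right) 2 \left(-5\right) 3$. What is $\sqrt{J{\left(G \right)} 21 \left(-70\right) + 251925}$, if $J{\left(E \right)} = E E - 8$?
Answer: $\frac{i \sqrt{546090}}{2} \approx 369.49 i$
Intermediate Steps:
$G = \frac{33}{2}$ ($G = \frac{3}{2} - \frac{\left(-5 + 6\right) 2 \left(-5\right) 3}{2} = \frac{3}{2} - \frac{1 \cdot 2 \left(-5\right) 3}{2} = \frac{3}{2} - \frac{2 \left(-5\right) 3}{2} = \frac{3}{2} - \frac{\left(-10\right) 3}{2} = \frac{3}{2} - -15 = \frac{3}{2} + 15 = \frac{33}{2} \approx 16.5$)
$J{\left(E \right)} = -8 + E^{2}$ ($J{\left(E \right)} = E^{2} - 8 = -8 + E^{2}$)
$\sqrt{J{\left(G \right)} 21 \left(-70\right) + 251925} = \sqrt{\left(-8 + \left(\frac{33}{2}\right)^{2}\right) 21 \left(-70\right) + 251925} = \sqrt{\left(-8 + \frac{1089}{4}\right) 21 \left(-70\right) + 251925} = \sqrt{\frac{1057}{4} \cdot 21 \left(-70\right) + 251925} = \sqrt{\frac{22197}{4} \left(-70\right) + 251925} = \sqrt{- \frac{776895}{2} + 251925} = \sqrt{- \frac{273045}{2}} = \frac{i \sqrt{546090}}{2}$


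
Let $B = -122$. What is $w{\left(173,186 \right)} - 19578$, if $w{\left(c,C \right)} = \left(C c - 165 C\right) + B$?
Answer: $-18212$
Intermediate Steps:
$w{\left(c,C \right)} = -122 - 165 C + C c$ ($w{\left(c,C \right)} = \left(C c - 165 C\right) - 122 = \left(- 165 C + C c\right) - 122 = -122 - 165 C + C c$)
$w{\left(173,186 \right)} - 19578 = \left(-122 - 30690 + 186 \cdot 173\right) - 19578 = \left(-122 - 30690 + 32178\right) - 19578 = 1366 - 19578 = -18212$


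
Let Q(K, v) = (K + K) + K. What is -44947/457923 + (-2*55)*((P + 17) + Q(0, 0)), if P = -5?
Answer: -604503307/457923 ≈ -1320.1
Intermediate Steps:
Q(K, v) = 3*K (Q(K, v) = 2*K + K = 3*K)
-44947/457923 + (-2*55)*((P + 17) + Q(0, 0)) = -44947/457923 + (-2*55)*((-5 + 17) + 3*0) = -44947*1/457923 - 110*(12 + 0) = -44947/457923 - 110*12 = -44947/457923 - 1320 = -604503307/457923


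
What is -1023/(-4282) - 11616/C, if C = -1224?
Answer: 2124661/218382 ≈ 9.7291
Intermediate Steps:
-1023/(-4282) - 11616/C = -1023/(-4282) - 11616/(-1224) = -1023*(-1/4282) - 11616*(-1/1224) = 1023/4282 + 484/51 = 2124661/218382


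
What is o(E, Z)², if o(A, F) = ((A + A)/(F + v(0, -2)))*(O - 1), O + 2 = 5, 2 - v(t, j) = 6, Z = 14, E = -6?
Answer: 144/25 ≈ 5.7600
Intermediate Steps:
v(t, j) = -4 (v(t, j) = 2 - 1*6 = 2 - 6 = -4)
O = 3 (O = -2 + 5 = 3)
o(A, F) = 4*A/(-4 + F) (o(A, F) = ((A + A)/(F - 4))*(3 - 1) = ((2*A)/(-4 + F))*2 = (2*A/(-4 + F))*2 = 4*A/(-4 + F))
o(E, Z)² = (4*(-6)/(-4 + 14))² = (4*(-6)/10)² = (4*(-6)*(⅒))² = (-12/5)² = 144/25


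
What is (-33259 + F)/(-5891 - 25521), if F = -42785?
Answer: 19011/7853 ≈ 2.4209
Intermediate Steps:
(-33259 + F)/(-5891 - 25521) = (-33259 - 42785)/(-5891 - 25521) = -76044/(-31412) = -76044*(-1/31412) = 19011/7853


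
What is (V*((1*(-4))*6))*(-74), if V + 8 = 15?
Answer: 12432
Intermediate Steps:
V = 7 (V = -8 + 15 = 7)
(V*((1*(-4))*6))*(-74) = (7*((1*(-4))*6))*(-74) = (7*(-4*6))*(-74) = (7*(-24))*(-74) = -168*(-74) = 12432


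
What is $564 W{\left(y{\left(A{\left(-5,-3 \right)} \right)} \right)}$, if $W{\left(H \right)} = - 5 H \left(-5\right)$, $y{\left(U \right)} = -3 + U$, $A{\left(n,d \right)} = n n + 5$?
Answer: $380700$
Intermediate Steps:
$A{\left(n,d \right)} = 5 + n^{2}$ ($A{\left(n,d \right)} = n^{2} + 5 = 5 + n^{2}$)
$W{\left(H \right)} = 25 H$
$564 W{\left(y{\left(A{\left(-5,-3 \right)} \right)} \right)} = 564 \cdot 25 \left(-3 + \left(5 + \left(-5\right)^{2}\right)\right) = 564 \cdot 25 \left(-3 + \left(5 + 25\right)\right) = 564 \cdot 25 \left(-3 + 30\right) = 564 \cdot 25 \cdot 27 = 564 \cdot 675 = 380700$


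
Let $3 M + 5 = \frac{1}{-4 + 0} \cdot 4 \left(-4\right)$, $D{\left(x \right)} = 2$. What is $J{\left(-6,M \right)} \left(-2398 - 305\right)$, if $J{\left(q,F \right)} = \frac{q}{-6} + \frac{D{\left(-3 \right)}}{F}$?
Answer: $13515$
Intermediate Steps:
$M = - \frac{1}{3}$ ($M = - \frac{5}{3} + \frac{\frac{1}{-4 + 0} \cdot 4 \left(-4\right)}{3} = - \frac{5}{3} + \frac{\frac{1}{-4} \cdot 4 \left(-4\right)}{3} = - \frac{5}{3} + \frac{\left(- \frac{1}{4}\right) 4 \left(-4\right)}{3} = - \frac{5}{3} + \frac{\left(-1\right) \left(-4\right)}{3} = - \frac{5}{3} + \frac{1}{3} \cdot 4 = - \frac{5}{3} + \frac{4}{3} = - \frac{1}{3} \approx -0.33333$)
$J{\left(q,F \right)} = \frac{2}{F} - \frac{q}{6}$ ($J{\left(q,F \right)} = \frac{q}{-6} + \frac{2}{F} = q \left(- \frac{1}{6}\right) + \frac{2}{F} = - \frac{q}{6} + \frac{2}{F} = \frac{2}{F} - \frac{q}{6}$)
$J{\left(-6,M \right)} \left(-2398 - 305\right) = \left(\frac{2}{- \frac{1}{3}} - -1\right) \left(-2398 - 305\right) = \left(2 \left(-3\right) + 1\right) \left(-2398 - 305\right) = \left(-6 + 1\right) \left(-2703\right) = \left(-5\right) \left(-2703\right) = 13515$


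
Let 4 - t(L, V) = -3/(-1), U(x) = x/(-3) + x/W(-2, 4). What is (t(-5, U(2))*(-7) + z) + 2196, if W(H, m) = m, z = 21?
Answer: 2210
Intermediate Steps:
U(x) = -x/12 (U(x) = x/(-3) + x/4 = x*(-⅓) + x*(¼) = -x/3 + x/4 = -x/12)
t(L, V) = 1 (t(L, V) = 4 - (-3)/(-1) = 4 - (-3)*(-1) = 4 - 1*3 = 4 - 3 = 1)
(t(-5, U(2))*(-7) + z) + 2196 = (1*(-7) + 21) + 2196 = (-7 + 21) + 2196 = 14 + 2196 = 2210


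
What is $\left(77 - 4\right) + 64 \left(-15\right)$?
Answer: $-887$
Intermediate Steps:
$\left(77 - 4\right) + 64 \left(-15\right) = 73 - 960 = -887$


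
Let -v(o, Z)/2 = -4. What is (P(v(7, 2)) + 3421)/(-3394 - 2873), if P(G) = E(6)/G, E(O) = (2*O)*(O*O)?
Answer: -3475/6267 ≈ -0.55449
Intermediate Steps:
v(o, Z) = 8 (v(o, Z) = -2*(-4) = 8)
E(O) = 2*O³ (E(O) = (2*O)*O² = 2*O³)
P(G) = 432/G (P(G) = (2*6³)/G = (2*216)/G = 432/G)
(P(v(7, 2)) + 3421)/(-3394 - 2873) = (432/8 + 3421)/(-3394 - 2873) = (432*(⅛) + 3421)/(-6267) = (54 + 3421)*(-1/6267) = 3475*(-1/6267) = -3475/6267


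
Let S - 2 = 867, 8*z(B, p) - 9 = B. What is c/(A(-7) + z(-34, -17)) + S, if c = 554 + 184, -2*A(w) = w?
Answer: 2837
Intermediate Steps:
A(w) = -w/2
z(B, p) = 9/8 + B/8
S = 869 (S = 2 + 867 = 869)
c = 738
c/(A(-7) + z(-34, -17)) + S = 738/(-½*(-7) + (9/8 + (⅛)*(-34))) + 869 = 738/(7/2 + (9/8 - 17/4)) + 869 = 738/(7/2 - 25/8) + 869 = 738/(3/8) + 869 = 738*(8/3) + 869 = 1968 + 869 = 2837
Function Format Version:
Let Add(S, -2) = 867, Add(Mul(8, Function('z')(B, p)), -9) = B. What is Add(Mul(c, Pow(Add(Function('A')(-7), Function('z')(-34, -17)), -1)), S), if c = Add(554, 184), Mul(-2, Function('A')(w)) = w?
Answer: 2837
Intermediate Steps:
Function('A')(w) = Mul(Rational(-1, 2), w)
Function('z')(B, p) = Add(Rational(9, 8), Mul(Rational(1, 8), B))
S = 869 (S = Add(2, 867) = 869)
c = 738
Add(Mul(c, Pow(Add(Function('A')(-7), Function('z')(-34, -17)), -1)), S) = Add(Mul(738, Pow(Add(Mul(Rational(-1, 2), -7), Add(Rational(9, 8), Mul(Rational(1, 8), -34))), -1)), 869) = Add(Mul(738, Pow(Add(Rational(7, 2), Add(Rational(9, 8), Rational(-17, 4))), -1)), 869) = Add(Mul(738, Pow(Add(Rational(7, 2), Rational(-25, 8)), -1)), 869) = Add(Mul(738, Pow(Rational(3, 8), -1)), 869) = Add(Mul(738, Rational(8, 3)), 869) = Add(1968, 869) = 2837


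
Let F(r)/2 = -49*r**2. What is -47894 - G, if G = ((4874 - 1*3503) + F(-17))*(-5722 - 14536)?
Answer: -546021252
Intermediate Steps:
F(r) = -98*r**2 (F(r) = 2*(-49*r**2) = -98*r**2)
G = 545973358 (G = ((4874 - 1*3503) - 98*(-17)**2)*(-5722 - 14536) = ((4874 - 3503) - 98*289)*(-20258) = (1371 - 28322)*(-20258) = -26951*(-20258) = 545973358)
-47894 - G = -47894 - 1*545973358 = -47894 - 545973358 = -546021252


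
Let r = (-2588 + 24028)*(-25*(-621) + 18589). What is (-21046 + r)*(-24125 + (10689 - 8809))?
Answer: -16269617370930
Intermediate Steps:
r = 731404160 (r = 21440*(15525 + 18589) = 21440*34114 = 731404160)
(-21046 + r)*(-24125 + (10689 - 8809)) = (-21046 + 731404160)*(-24125 + (10689 - 8809)) = 731383114*(-24125 + 1880) = 731383114*(-22245) = -16269617370930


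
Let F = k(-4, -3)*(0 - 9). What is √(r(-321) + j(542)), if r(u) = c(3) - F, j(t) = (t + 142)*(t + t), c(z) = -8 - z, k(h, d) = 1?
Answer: √741454 ≈ 861.08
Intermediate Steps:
F = -9 (F = 1*(0 - 9) = 1*(-9) = -9)
j(t) = 2*t*(142 + t) (j(t) = (142 + t)*(2*t) = 2*t*(142 + t))
r(u) = -2 (r(u) = (-8 - 1*3) - 1*(-9) = (-8 - 3) + 9 = -11 + 9 = -2)
√(r(-321) + j(542)) = √(-2 + 2*542*(142 + 542)) = √(-2 + 2*542*684) = √(-2 + 741456) = √741454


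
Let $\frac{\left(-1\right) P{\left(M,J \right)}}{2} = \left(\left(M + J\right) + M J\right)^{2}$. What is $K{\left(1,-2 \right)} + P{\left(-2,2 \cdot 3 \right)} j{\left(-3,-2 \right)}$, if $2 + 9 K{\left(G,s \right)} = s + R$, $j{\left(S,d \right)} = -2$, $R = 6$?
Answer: $\frac{2306}{9} \approx 256.22$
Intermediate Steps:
$K{\left(G,s \right)} = \frac{4}{9} + \frac{s}{9}$ ($K{\left(G,s \right)} = - \frac{2}{9} + \frac{s + 6}{9} = - \frac{2}{9} + \frac{6 + s}{9} = - \frac{2}{9} + \left(\frac{2}{3} + \frac{s}{9}\right) = \frac{4}{9} + \frac{s}{9}$)
$P{\left(M,J \right)} = - 2 \left(J + M + J M\right)^{2}$ ($P{\left(M,J \right)} = - 2 \left(\left(M + J\right) + M J\right)^{2} = - 2 \left(\left(J + M\right) + J M\right)^{2} = - 2 \left(J + M + J M\right)^{2}$)
$K{\left(1,-2 \right)} + P{\left(-2,2 \cdot 3 \right)} j{\left(-3,-2 \right)} = \left(\frac{4}{9} + \frac{1}{9} \left(-2\right)\right) + - 2 \left(2 \cdot 3 - 2 + 2 \cdot 3 \left(-2\right)\right)^{2} \left(-2\right) = \left(\frac{4}{9} - \frac{2}{9}\right) + - 2 \left(6 - 2 + 6 \left(-2\right)\right)^{2} \left(-2\right) = \frac{2}{9} + - 2 \left(6 - 2 - 12\right)^{2} \left(-2\right) = \frac{2}{9} + - 2 \left(-8\right)^{2} \left(-2\right) = \frac{2}{9} + \left(-2\right) 64 \left(-2\right) = \frac{2}{9} - -256 = \frac{2}{9} + 256 = \frac{2306}{9}$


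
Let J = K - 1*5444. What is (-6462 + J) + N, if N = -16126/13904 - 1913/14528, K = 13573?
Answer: 1911753649/1147712 ≈ 1665.7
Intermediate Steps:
N = -1482255/1147712 (N = -16126*1/13904 - 1913*1/14528 = -733/632 - 1913/14528 = -1482255/1147712 ≈ -1.2915)
J = 8129 (J = 13573 - 1*5444 = 13573 - 5444 = 8129)
(-6462 + J) + N = (-6462 + 8129) - 1482255/1147712 = 1667 - 1482255/1147712 = 1911753649/1147712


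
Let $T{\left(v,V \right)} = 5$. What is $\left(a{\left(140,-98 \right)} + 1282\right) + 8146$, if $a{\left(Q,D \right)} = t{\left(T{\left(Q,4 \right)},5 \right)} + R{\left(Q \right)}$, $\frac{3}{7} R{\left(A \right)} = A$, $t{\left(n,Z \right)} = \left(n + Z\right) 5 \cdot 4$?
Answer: $\frac{29864}{3} \approx 9954.7$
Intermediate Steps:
$t{\left(n,Z \right)} = 20 Z + 20 n$ ($t{\left(n,Z \right)} = \left(Z + n\right) 20 = 20 Z + 20 n$)
$R{\left(A \right)} = \frac{7 A}{3}$
$a{\left(Q,D \right)} = 200 + \frac{7 Q}{3}$ ($a{\left(Q,D \right)} = \left(20 \cdot 5 + 20 \cdot 5\right) + \frac{7 Q}{3} = \left(100 + 100\right) + \frac{7 Q}{3} = 200 + \frac{7 Q}{3}$)
$\left(a{\left(140,-98 \right)} + 1282\right) + 8146 = \left(\left(200 + \frac{7}{3} \cdot 140\right) + 1282\right) + 8146 = \left(\left(200 + \frac{980}{3}\right) + 1282\right) + 8146 = \left(\frac{1580}{3} + 1282\right) + 8146 = \frac{5426}{3} + 8146 = \frac{29864}{3}$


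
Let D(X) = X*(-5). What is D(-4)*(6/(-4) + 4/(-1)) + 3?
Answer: -107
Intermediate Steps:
D(X) = -5*X
D(-4)*(6/(-4) + 4/(-1)) + 3 = (-5*(-4))*(6/(-4) + 4/(-1)) + 3 = 20*(6*(-¼) + 4*(-1)) + 3 = 20*(-3/2 - 4) + 3 = 20*(-11/2) + 3 = -110 + 3 = -107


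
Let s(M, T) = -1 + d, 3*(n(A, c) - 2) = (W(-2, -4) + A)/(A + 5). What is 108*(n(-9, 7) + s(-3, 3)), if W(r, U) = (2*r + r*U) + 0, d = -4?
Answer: -279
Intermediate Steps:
W(r, U) = 2*r + U*r (W(r, U) = (2*r + U*r) + 0 = 2*r + U*r)
n(A, c) = 2 + (4 + A)/(3*(5 + A)) (n(A, c) = 2 + ((-2*(2 - 4) + A)/(A + 5))/3 = 2 + ((-2*(-2) + A)/(5 + A))/3 = 2 + ((4 + A)/(5 + A))/3 = 2 + (4 + A)/(3*(5 + A)))
s(M, T) = -5 (s(M, T) = -1 - 4 = -5)
108*(n(-9, 7) + s(-3, 3)) = 108*((34 + 7*(-9))/(3*(5 - 9)) - 5) = 108*((⅓)*(34 - 63)/(-4) - 5) = 108*((⅓)*(-¼)*(-29) - 5) = 108*(29/12 - 5) = 108*(-31/12) = -279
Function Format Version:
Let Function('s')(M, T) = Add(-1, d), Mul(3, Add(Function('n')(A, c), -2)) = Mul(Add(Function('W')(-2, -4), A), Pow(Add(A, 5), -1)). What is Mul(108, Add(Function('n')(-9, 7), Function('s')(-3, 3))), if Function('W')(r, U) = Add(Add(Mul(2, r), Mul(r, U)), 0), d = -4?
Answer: -279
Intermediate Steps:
Function('W')(r, U) = Add(Mul(2, r), Mul(U, r)) (Function('W')(r, U) = Add(Add(Mul(2, r), Mul(U, r)), 0) = Add(Mul(2, r), Mul(U, r)))
Function('n')(A, c) = Add(2, Mul(Rational(1, 3), Pow(Add(5, A), -1), Add(4, A))) (Function('n')(A, c) = Add(2, Mul(Rational(1, 3), Mul(Add(Mul(-2, Add(2, -4)), A), Pow(Add(A, 5), -1)))) = Add(2, Mul(Rational(1, 3), Mul(Add(Mul(-2, -2), A), Pow(Add(5, A), -1)))) = Add(2, Mul(Rational(1, 3), Mul(Add(4, A), Pow(Add(5, A), -1)))) = Add(2, Mul(Rational(1, 3), Mul(Pow(Add(5, A), -1), Add(4, A)))) = Add(2, Mul(Rational(1, 3), Pow(Add(5, A), -1), Add(4, A))))
Function('s')(M, T) = -5 (Function('s')(M, T) = Add(-1, -4) = -5)
Mul(108, Add(Function('n')(-9, 7), Function('s')(-3, 3))) = Mul(108, Add(Mul(Rational(1, 3), Pow(Add(5, -9), -1), Add(34, Mul(7, -9))), -5)) = Mul(108, Add(Mul(Rational(1, 3), Pow(-4, -1), Add(34, -63)), -5)) = Mul(108, Add(Mul(Rational(1, 3), Rational(-1, 4), -29), -5)) = Mul(108, Add(Rational(29, 12), -5)) = Mul(108, Rational(-31, 12)) = -279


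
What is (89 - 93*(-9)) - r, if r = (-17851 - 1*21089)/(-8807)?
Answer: 8116342/8807 ≈ 921.58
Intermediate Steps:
r = 38940/8807 (r = (-17851 - 21089)*(-1/8807) = -38940*(-1/8807) = 38940/8807 ≈ 4.4215)
(89 - 93*(-9)) - r = (89 - 93*(-9)) - 1*38940/8807 = (89 + 837) - 38940/8807 = 926 - 38940/8807 = 8116342/8807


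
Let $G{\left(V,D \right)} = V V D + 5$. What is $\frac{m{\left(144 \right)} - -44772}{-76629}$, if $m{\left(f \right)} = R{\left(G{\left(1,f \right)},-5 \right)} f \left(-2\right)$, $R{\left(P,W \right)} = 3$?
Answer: $- \frac{14636}{25543} \approx -0.57299$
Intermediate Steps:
$G{\left(V,D \right)} = 5 + D V^{2}$ ($G{\left(V,D \right)} = V^{2} D + 5 = D V^{2} + 5 = 5 + D V^{2}$)
$m{\left(f \right)} = - 6 f$ ($m{\left(f \right)} = 3 f \left(-2\right) = - 6 f$)
$\frac{m{\left(144 \right)} - -44772}{-76629} = \frac{\left(-6\right) 144 - -44772}{-76629} = \left(-864 + 44772\right) \left(- \frac{1}{76629}\right) = 43908 \left(- \frac{1}{76629}\right) = - \frac{14636}{25543}$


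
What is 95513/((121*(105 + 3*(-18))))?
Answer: 8683/561 ≈ 15.478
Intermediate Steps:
95513/((121*(105 + 3*(-18)))) = 95513/((121*(105 - 54))) = 95513/((121*51)) = 95513/6171 = 95513*(1/6171) = 8683/561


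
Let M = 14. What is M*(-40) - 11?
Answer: -571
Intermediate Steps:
M*(-40) - 11 = 14*(-40) - 11 = -560 - 11 = -571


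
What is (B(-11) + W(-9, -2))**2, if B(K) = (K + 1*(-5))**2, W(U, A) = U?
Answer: 61009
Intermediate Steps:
B(K) = (-5 + K)**2 (B(K) = (K - 5)**2 = (-5 + K)**2)
(B(-11) + W(-9, -2))**2 = ((-5 - 11)**2 - 9)**2 = ((-16)**2 - 9)**2 = (256 - 9)**2 = 247**2 = 61009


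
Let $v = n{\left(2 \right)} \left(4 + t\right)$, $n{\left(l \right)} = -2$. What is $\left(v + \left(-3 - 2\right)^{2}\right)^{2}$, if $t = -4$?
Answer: $625$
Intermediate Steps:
$v = 0$ ($v = - 2 \left(4 - 4\right) = \left(-2\right) 0 = 0$)
$\left(v + \left(-3 - 2\right)^{2}\right)^{2} = \left(0 + \left(-3 - 2\right)^{2}\right)^{2} = \left(0 + \left(-5\right)^{2}\right)^{2} = \left(0 + 25\right)^{2} = 25^{2} = 625$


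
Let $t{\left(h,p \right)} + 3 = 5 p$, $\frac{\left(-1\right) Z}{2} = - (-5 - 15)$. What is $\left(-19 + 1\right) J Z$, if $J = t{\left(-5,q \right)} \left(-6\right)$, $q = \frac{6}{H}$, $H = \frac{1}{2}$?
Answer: $-246240$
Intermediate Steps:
$H = \frac{1}{2} \approx 0.5$
$q = 12$ ($q = 6 \frac{1}{\frac{1}{2}} = 6 \cdot 2 = 12$)
$Z = -40$ ($Z = - 2 \left(- (-5 - 15)\right) = - 2 \left(\left(-1\right) \left(-20\right)\right) = \left(-2\right) 20 = -40$)
$t{\left(h,p \right)} = -3 + 5 p$
$J = -342$ ($J = \left(-3 + 5 \cdot 12\right) \left(-6\right) = \left(-3 + 60\right) \left(-6\right) = 57 \left(-6\right) = -342$)
$\left(-19 + 1\right) J Z = \left(-19 + 1\right) \left(-342\right) \left(-40\right) = \left(-18\right) \left(-342\right) \left(-40\right) = 6156 \left(-40\right) = -246240$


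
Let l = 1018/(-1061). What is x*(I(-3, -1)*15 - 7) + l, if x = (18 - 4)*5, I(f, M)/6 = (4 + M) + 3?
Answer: 39584892/1061 ≈ 37309.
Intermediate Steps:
I(f, M) = 42 + 6*M (I(f, M) = 6*((4 + M) + 3) = 6*(7 + M) = 42 + 6*M)
x = 70 (x = 14*5 = 70)
l = -1018/1061 (l = 1018*(-1/1061) = -1018/1061 ≈ -0.95947)
x*(I(-3, -1)*15 - 7) + l = 70*((42 + 6*(-1))*15 - 7) - 1018/1061 = 70*((42 - 6)*15 - 7) - 1018/1061 = 70*(36*15 - 7) - 1018/1061 = 70*(540 - 7) - 1018/1061 = 70*533 - 1018/1061 = 37310 - 1018/1061 = 39584892/1061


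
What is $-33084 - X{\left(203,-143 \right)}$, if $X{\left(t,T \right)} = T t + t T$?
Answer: $24974$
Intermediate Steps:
$X{\left(t,T \right)} = 2 T t$ ($X{\left(t,T \right)} = T t + T t = 2 T t$)
$-33084 - X{\left(203,-143 \right)} = -33084 - 2 \left(-143\right) 203 = -33084 - -58058 = -33084 + 58058 = 24974$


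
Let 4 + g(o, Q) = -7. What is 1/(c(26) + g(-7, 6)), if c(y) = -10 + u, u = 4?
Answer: -1/17 ≈ -0.058824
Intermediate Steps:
g(o, Q) = -11 (g(o, Q) = -4 - 7 = -11)
c(y) = -6 (c(y) = -10 + 4 = -6)
1/(c(26) + g(-7, 6)) = 1/(-6 - 11) = 1/(-17) = -1/17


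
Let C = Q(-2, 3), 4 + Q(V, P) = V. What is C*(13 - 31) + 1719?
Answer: 1827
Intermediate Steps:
Q(V, P) = -4 + V
C = -6 (C = -4 - 2 = -6)
C*(13 - 31) + 1719 = -6*(13 - 31) + 1719 = -6*(-18) + 1719 = 108 + 1719 = 1827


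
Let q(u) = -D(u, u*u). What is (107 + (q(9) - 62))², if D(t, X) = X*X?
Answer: 42458256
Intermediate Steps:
D(t, X) = X²
q(u) = -u⁴ (q(u) = -(u*u)² = -(u²)² = -u⁴)
(107 + (q(9) - 62))² = (107 + (-1*9⁴ - 62))² = (107 + (-1*6561 - 62))² = (107 + (-6561 - 62))² = (107 - 6623)² = (-6516)² = 42458256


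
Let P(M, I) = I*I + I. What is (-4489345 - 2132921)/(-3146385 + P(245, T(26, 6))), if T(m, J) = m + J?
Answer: 2207422/1048443 ≈ 2.1054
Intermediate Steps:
T(m, J) = J + m
P(M, I) = I + I² (P(M, I) = I² + I = I + I²)
(-4489345 - 2132921)/(-3146385 + P(245, T(26, 6))) = (-4489345 - 2132921)/(-3146385 + (6 + 26)*(1 + (6 + 26))) = -6622266/(-3146385 + 32*(1 + 32)) = -6622266/(-3146385 + 32*33) = -6622266/(-3146385 + 1056) = -6622266/(-3145329) = -6622266*(-1/3145329) = 2207422/1048443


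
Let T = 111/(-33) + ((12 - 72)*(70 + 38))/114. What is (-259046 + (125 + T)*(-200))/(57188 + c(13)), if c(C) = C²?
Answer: -56849014/11987613 ≈ -4.7423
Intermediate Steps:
T = -12583/209 (T = 111*(-1/33) - 60*108*(1/114) = -37/11 - 6480*1/114 = -37/11 - 1080/19 = -12583/209 ≈ -60.206)
(-259046 + (125 + T)*(-200))/(57188 + c(13)) = (-259046 + (125 - 12583/209)*(-200))/(57188 + 13²) = (-259046 + (13542/209)*(-200))/(57188 + 169) = (-259046 - 2708400/209)/57357 = -56849014/209*1/57357 = -56849014/11987613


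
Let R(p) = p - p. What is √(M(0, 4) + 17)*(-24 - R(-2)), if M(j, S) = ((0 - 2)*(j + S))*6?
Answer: -24*I*√31 ≈ -133.63*I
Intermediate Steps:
R(p) = 0
M(j, S) = -12*S - 12*j (M(j, S) = -2*(S + j)*6 = (-2*S - 2*j)*6 = -12*S - 12*j)
√(M(0, 4) + 17)*(-24 - R(-2)) = √((-12*4 - 12*0) + 17)*(-24 - 1*0) = √((-48 + 0) + 17)*(-24 + 0) = √(-48 + 17)*(-24) = √(-31)*(-24) = (I*√31)*(-24) = -24*I*√31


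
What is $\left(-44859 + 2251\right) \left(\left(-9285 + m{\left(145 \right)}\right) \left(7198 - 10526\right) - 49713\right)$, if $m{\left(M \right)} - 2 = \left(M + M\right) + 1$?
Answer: $-1272942249104$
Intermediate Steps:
$m{\left(M \right)} = 3 + 2 M$ ($m{\left(M \right)} = 2 + \left(\left(M + M\right) + 1\right) = 2 + \left(2 M + 1\right) = 2 + \left(1 + 2 M\right) = 3 + 2 M$)
$\left(-44859 + 2251\right) \left(\left(-9285 + m{\left(145 \right)}\right) \left(7198 - 10526\right) - 49713\right) = \left(-44859 + 2251\right) \left(\left(-9285 + \left(3 + 2 \cdot 145\right)\right) \left(7198 - 10526\right) - 49713\right) = - 42608 \left(\left(-9285 + \left(3 + 290\right)\right) \left(-3328\right) - 49713\right) = - 42608 \left(\left(-9285 + 293\right) \left(-3328\right) - 49713\right) = - 42608 \left(\left(-8992\right) \left(-3328\right) - 49713\right) = - 42608 \left(29925376 - 49713\right) = \left(-42608\right) 29875663 = -1272942249104$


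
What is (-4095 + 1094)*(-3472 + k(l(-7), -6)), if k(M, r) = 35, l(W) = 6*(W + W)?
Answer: 10314437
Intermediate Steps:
l(W) = 12*W (l(W) = 6*(2*W) = 12*W)
(-4095 + 1094)*(-3472 + k(l(-7), -6)) = (-4095 + 1094)*(-3472 + 35) = -3001*(-3437) = 10314437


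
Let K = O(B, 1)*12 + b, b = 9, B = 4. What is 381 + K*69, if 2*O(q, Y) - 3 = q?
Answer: 3900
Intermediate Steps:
O(q, Y) = 3/2 + q/2
K = 51 (K = (3/2 + (1/2)*4)*12 + 9 = (3/2 + 2)*12 + 9 = (7/2)*12 + 9 = 42 + 9 = 51)
381 + K*69 = 381 + 51*69 = 381 + 3519 = 3900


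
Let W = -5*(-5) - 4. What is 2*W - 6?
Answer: 36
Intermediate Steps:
W = 21 (W = 25 - 4 = 21)
2*W - 6 = 2*21 - 6 = 42 - 6 = 36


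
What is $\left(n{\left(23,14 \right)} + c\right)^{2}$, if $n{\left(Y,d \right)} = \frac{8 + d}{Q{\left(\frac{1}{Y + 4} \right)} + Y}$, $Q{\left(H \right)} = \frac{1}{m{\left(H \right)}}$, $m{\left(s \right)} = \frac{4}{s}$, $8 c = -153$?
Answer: $\frac{130463272809}{395214400} \approx 330.11$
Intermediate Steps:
$c = - \frac{153}{8}$ ($c = \frac{1}{8} \left(-153\right) = - \frac{153}{8} \approx -19.125$)
$Q{\left(H \right)} = \frac{H}{4}$ ($Q{\left(H \right)} = \frac{1}{4 \frac{1}{H}} = \frac{H}{4}$)
$n{\left(Y,d \right)} = \frac{8 + d}{Y + \frac{1}{4 \left(4 + Y\right)}}$ ($n{\left(Y,d \right)} = \frac{8 + d}{\frac{1}{4 \left(Y + 4\right)} + Y} = \frac{8 + d}{\frac{1}{4 \left(4 + Y\right)} + Y} = \frac{8 + d}{Y + \frac{1}{4 \left(4 + Y\right)}}$)
$\left(n{\left(23,14 \right)} + c\right)^{2} = \left(\frac{4 \left(4 + 23\right) \left(8 + 14\right)}{1 + 4 \cdot 23 \left(4 + 23\right)} - \frac{153}{8}\right)^{2} = \left(4 \frac{1}{1 + 4 \cdot 23 \cdot 27} \cdot 27 \cdot 22 - \frac{153}{8}\right)^{2} = \left(4 \frac{1}{1 + 2484} \cdot 27 \cdot 22 - \frac{153}{8}\right)^{2} = \left(4 \cdot \frac{1}{2485} \cdot 27 \cdot 22 - \frac{153}{8}\right)^{2} = \left(\frac{2376}{2485} - \frac{153}{8}\right)^{2} = \left(- \frac{361197}{19880}\right)^{2} = \frac{130463272809}{395214400}$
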